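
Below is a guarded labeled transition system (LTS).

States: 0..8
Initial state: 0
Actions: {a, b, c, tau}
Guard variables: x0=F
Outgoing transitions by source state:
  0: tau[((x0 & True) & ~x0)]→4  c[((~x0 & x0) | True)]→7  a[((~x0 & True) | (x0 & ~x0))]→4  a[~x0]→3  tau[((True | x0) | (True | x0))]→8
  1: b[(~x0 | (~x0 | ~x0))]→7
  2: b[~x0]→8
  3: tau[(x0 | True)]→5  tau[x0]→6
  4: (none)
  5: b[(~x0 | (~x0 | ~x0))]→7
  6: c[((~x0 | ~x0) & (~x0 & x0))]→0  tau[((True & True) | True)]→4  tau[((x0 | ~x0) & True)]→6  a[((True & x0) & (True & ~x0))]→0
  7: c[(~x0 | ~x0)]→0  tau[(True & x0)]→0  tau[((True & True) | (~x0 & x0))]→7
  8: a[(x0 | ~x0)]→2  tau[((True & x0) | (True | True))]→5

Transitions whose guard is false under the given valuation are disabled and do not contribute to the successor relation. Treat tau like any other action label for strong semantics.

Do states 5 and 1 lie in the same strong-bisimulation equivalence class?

Bisimulation quotient by refinement:
  round 0: {{0,1,2,3,4,5,6,7,8}}
  round 1: {{0},{1,2,5},{3,6},{4},{7},{8}}
  round 2: {{0},{1,5},{2},{3},{4},{6},{7},{8}}
8 equivalence class(es) (converged in 3)
class of 5: {1,5}; class of 1: {1,5}

Answer: BISIMILAR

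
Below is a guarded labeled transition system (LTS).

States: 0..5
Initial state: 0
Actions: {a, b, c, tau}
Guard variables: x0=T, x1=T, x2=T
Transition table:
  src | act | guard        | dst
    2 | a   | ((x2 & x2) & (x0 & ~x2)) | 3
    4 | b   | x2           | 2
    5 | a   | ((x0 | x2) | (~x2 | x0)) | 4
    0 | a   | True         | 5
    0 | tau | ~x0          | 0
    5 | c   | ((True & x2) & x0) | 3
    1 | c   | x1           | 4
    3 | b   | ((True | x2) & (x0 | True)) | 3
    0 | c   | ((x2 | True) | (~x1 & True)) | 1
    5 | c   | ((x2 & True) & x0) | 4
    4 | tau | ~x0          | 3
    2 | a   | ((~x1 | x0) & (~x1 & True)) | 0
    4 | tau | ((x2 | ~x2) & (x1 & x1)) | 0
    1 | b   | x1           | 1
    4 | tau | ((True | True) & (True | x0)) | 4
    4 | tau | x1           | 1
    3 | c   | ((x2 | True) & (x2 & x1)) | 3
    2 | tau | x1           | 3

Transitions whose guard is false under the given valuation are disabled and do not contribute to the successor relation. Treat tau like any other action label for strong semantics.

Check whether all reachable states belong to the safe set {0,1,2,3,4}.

Inv-set: {0,1,2,3,4}
Reach set: {0,1,2,3,4,5}
  0: ok
  1: ok
  2: ok
  3: ok
  4: ok
  5: ✗ unsafe
counterexample path to 5: a

Answer: INVARIANT VIOLATED at state 5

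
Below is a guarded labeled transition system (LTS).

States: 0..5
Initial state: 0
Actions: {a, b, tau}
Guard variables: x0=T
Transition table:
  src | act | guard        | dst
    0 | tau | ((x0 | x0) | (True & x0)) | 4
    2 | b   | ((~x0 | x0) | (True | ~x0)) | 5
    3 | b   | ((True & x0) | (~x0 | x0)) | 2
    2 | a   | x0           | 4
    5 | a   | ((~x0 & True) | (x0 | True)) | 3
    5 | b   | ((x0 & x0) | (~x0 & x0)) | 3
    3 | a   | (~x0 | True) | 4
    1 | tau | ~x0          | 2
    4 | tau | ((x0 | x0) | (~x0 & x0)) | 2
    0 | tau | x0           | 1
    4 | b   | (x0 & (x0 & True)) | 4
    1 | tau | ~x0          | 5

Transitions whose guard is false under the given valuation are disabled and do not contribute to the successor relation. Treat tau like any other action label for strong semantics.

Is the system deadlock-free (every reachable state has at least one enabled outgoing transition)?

Reach set: {0,1,2,3,4,5}
  0: tau→1  tau→4  [2 exit(s)]
  1: ∅  [no exit]
  2: a→4  b→5  [2 exit(s)]
  3: a→4  b→2  [2 exit(s)]
  4: b→4  tau→2  [2 exit(s)]
  5: a→3  b→3  [2 exit(s)]
Path to 1: tau

Answer: DEADLOCK at state 1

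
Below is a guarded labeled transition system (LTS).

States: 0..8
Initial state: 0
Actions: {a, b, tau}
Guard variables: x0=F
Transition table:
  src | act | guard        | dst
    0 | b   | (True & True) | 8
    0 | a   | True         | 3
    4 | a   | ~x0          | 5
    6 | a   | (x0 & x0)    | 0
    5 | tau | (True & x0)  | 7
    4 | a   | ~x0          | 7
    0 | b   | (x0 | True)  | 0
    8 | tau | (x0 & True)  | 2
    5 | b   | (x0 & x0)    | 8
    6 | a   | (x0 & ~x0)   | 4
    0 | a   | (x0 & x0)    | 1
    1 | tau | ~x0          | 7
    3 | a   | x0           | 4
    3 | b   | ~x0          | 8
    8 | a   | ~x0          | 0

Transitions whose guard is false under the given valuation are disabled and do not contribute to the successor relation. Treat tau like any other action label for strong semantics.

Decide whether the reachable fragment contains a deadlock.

Reach set: {0,3,8}
  0: a→3  b→0  b→8  [3 out]
  3: b→8  [1 out]
  8: a→0  [1 out]

Answer: DEADLOCK-FREE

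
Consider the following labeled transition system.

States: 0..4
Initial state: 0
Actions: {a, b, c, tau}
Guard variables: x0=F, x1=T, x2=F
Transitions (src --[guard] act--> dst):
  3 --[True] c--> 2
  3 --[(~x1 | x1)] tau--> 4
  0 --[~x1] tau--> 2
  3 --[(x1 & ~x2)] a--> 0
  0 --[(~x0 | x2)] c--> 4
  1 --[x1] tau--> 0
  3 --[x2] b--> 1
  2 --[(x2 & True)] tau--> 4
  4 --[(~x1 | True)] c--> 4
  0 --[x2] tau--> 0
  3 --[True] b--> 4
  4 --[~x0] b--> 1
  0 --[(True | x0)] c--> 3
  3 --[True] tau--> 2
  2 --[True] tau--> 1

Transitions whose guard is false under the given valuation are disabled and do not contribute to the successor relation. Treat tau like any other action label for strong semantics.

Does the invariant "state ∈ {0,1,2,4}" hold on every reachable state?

Answer: INVARIANT VIOLATED at state 3

Trace:
Inv-set: {0,1,2,4}
Reachable = {0,1,2,3,4}
  0: ok
  1: ok
  2: ok
  3: ✗ unsafe
  4: ok
witness against invariant: c → 3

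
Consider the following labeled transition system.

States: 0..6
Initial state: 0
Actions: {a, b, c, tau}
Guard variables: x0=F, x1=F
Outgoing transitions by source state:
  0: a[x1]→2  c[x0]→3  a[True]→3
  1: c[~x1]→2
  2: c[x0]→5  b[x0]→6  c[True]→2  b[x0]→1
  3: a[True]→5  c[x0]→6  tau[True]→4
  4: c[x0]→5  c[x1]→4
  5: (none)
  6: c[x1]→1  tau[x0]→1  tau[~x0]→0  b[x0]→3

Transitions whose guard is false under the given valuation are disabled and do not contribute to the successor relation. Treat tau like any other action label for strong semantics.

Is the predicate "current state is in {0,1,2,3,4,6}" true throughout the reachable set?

Answer: INVARIANT VIOLATED at state 5

Analysis:
Safe = {0,1,2,3,4,6}
Reachable = {0,3,4,5}
  0: safe
  3: safe
  4: safe
  5: VIOLATES
reach 5 via a·a — violates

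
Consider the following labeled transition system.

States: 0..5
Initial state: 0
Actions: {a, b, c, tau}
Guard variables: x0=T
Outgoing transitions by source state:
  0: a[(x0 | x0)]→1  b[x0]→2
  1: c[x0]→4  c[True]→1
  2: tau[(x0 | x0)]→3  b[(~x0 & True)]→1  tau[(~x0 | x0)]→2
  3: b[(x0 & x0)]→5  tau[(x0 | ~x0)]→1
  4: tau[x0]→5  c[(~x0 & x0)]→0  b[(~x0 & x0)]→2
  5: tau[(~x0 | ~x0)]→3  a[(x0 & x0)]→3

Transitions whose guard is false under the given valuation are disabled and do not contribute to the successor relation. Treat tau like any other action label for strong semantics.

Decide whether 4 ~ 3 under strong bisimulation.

Refine partition for ~:
  round 0: {{0,1,2,3,4,5}}
  round 1: {{0},{1},{2,4},{3},{5}}
  round 2: {{0},{1},{2},{3},{4},{5}}
Fixed point at round 3; 6 class(es).
class of 4: {4}; class of 3: {3}

Answer: NOT BISIMILAR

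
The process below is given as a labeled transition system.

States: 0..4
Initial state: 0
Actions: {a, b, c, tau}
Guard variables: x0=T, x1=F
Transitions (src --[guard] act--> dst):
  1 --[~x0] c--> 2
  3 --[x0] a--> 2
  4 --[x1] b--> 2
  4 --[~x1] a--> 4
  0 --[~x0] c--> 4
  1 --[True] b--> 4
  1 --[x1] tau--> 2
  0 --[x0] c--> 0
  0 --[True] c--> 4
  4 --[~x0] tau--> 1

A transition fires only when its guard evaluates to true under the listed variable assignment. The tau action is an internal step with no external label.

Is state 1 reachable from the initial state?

Answer: UNREACHABLE

Working:
After dropping false guards: 5 live edges.
L0 = {0}
L1 = {4}  total {0,4}
Reach set: {0,4}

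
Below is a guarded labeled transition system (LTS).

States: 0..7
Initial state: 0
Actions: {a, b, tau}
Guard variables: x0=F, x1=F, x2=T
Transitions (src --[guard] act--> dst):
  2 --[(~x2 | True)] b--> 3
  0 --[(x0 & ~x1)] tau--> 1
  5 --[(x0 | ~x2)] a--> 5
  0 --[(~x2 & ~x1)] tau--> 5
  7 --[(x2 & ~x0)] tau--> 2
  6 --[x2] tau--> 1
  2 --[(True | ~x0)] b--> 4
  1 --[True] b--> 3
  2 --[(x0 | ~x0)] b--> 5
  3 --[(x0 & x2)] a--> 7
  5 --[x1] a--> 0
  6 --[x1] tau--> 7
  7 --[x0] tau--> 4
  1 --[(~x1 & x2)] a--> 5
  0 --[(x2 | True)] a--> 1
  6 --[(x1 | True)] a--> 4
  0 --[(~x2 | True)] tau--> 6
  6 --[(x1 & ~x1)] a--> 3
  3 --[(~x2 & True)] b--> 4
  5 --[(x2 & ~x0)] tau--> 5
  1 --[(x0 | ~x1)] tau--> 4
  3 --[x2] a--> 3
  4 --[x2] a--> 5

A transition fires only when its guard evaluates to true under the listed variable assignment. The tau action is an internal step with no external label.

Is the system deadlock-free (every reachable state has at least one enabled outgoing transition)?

R = {0,1,3,4,5,6}
  0: a→1  tau→6  [2 out]
  1: a→5  b→3  tau→4  [3 out]
  3: a→3  [1 out]
  4: a→5  [1 out]
  5: tau→5  [1 out]
  6: a→4  tau→1  [2 out]

Answer: DEADLOCK-FREE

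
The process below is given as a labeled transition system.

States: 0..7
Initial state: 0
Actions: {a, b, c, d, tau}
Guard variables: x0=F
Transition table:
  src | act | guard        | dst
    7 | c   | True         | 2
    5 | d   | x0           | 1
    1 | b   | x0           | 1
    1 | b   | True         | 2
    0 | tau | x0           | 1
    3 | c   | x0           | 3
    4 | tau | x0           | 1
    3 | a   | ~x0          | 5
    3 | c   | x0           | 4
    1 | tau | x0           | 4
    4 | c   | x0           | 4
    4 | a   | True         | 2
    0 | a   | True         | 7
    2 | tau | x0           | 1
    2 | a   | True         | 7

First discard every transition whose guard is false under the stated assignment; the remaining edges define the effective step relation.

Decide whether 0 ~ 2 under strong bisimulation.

Refine partition for ~:
  π0 = {{0,1,2,3,4,5,6,7}}
  π1 = {{0,2,3,4},{1},{5,6},{7}}
  π2 = {{0,2},{1},{3},{4},{5,6},{7}}
Fixed point at round 3; 6 class(es).
[0]={0,2}  [2]={0,2}

Answer: BISIMILAR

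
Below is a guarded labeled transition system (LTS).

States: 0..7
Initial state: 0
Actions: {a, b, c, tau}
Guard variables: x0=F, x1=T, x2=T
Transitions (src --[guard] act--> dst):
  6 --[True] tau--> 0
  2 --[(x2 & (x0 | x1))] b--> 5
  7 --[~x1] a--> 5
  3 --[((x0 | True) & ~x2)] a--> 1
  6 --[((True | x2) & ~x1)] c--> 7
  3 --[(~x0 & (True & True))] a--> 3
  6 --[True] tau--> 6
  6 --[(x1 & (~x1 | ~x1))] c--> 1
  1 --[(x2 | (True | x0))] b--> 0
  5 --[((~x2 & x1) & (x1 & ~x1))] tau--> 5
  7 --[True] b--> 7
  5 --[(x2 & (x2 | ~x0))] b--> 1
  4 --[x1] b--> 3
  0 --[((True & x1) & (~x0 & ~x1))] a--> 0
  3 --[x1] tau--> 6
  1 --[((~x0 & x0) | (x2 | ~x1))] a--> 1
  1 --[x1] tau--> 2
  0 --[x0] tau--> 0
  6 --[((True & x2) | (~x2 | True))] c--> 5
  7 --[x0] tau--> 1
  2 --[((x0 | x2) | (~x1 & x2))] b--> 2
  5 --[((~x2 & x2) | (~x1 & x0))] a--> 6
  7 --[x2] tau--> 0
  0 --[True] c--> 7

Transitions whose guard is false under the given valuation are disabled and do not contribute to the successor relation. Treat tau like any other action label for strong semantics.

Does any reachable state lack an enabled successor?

Answer: DEADLOCK-FREE

Analysis:
Reach set: {0,7}
  0: c→7  [1 out]
  7: b→7  tau→0  [2 out]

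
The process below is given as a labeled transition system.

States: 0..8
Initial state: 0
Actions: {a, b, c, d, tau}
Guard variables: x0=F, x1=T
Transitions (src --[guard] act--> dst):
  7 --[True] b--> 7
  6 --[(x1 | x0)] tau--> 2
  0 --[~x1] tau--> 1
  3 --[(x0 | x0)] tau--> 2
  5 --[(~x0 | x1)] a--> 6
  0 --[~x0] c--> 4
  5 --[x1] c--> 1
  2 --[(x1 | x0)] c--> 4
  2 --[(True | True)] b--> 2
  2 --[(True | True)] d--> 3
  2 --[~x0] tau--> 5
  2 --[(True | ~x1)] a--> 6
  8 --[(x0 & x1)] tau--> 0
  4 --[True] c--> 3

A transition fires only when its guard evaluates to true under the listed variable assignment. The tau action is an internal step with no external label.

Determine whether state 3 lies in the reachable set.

Answer: REACHABLE

Analysis:
Guard filter leaves 11 enabled edge(s).
depth 0: {0}
depth 1: {4}  now seen {0,4}
depth 2: {3}  now seen {0,3,4}
Reach set: {0,3,4}
Path to 3: c·c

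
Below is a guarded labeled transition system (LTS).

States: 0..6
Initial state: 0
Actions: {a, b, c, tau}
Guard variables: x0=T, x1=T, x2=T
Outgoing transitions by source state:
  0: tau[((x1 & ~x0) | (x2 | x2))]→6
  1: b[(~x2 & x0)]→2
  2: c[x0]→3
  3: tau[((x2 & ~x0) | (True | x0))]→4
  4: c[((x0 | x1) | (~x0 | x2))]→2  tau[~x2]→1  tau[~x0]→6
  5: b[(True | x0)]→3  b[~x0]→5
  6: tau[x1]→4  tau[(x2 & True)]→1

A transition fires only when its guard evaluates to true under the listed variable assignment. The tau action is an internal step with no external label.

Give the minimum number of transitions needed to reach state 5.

Layered search for 5:
  L0 = {0}
  L1 = {6}
  L2 = {1,4}
  L3 = {2}
  L4 = {3}
5 never appears.

Answer: UNREACHABLE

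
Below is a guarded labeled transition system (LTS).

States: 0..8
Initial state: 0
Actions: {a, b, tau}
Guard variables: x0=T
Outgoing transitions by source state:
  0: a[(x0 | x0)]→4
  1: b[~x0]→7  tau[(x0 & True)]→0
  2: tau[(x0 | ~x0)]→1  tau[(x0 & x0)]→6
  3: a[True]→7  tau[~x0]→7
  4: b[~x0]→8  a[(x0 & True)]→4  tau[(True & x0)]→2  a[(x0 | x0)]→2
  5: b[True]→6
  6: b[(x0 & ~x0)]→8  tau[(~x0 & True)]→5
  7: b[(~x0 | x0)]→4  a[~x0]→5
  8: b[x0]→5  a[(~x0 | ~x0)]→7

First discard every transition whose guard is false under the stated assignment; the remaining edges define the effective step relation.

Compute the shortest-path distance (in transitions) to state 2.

Layered search for 2:
  L0 = {0}
  L1 = {4}
  L2 = {2}
depth(2)=2, e.g. a·a

Answer: 2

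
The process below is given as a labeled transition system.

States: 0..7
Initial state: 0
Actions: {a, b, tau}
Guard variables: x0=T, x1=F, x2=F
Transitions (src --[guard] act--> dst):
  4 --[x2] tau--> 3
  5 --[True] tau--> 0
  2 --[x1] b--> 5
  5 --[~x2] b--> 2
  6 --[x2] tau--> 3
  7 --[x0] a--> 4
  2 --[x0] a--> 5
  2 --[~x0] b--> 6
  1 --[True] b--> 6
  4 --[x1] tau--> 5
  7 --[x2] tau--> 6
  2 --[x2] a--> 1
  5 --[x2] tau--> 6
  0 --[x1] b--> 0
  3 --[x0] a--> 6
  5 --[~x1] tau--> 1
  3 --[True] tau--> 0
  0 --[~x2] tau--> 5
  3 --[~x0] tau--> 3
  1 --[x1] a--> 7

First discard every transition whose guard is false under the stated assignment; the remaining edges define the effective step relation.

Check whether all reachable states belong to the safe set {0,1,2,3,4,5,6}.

Answer: INVARIANT HOLDS

Trace:
Inv-set: {0,1,2,3,4,5,6}
Reachable = {0,1,2,5,6}
  0: safe
  1: safe
  2: safe
  5: safe
  6: safe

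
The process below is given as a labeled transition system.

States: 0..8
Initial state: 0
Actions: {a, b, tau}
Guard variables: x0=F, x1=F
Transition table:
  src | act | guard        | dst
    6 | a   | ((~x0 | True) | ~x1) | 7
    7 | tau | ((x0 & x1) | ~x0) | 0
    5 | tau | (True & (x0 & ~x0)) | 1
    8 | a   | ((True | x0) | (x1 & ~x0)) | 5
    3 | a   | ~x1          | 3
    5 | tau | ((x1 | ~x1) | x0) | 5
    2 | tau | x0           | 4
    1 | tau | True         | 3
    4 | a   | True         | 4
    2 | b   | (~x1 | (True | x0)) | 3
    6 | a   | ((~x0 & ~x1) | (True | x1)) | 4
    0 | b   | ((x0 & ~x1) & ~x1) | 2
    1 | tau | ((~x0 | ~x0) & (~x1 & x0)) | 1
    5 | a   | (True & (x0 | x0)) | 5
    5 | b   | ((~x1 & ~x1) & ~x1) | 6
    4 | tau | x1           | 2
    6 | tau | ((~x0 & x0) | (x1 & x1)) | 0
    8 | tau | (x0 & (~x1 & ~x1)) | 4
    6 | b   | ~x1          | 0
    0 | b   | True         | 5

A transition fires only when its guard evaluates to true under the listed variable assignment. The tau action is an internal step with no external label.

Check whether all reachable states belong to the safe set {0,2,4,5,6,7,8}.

Answer: INVARIANT HOLDS

Analysis:
Safe = {0,2,4,5,6,7,8}
Reachable = {0,4,5,6,7}
  0: ok
  4: ok
  5: ok
  6: ok
  7: ok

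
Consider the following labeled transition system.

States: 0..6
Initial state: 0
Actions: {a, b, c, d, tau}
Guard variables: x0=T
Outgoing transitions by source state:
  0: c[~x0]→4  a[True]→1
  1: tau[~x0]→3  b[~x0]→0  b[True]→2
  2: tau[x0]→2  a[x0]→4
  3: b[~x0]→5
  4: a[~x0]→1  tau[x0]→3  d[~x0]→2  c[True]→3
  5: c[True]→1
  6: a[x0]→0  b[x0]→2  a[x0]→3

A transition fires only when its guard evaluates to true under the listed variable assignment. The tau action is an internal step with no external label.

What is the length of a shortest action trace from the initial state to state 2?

Answer: 2

Working:
BFS to 2:
  depth 0: {0}
  depth 1: {1}
  depth 2: {2}
2 enters at depth 2; path a·b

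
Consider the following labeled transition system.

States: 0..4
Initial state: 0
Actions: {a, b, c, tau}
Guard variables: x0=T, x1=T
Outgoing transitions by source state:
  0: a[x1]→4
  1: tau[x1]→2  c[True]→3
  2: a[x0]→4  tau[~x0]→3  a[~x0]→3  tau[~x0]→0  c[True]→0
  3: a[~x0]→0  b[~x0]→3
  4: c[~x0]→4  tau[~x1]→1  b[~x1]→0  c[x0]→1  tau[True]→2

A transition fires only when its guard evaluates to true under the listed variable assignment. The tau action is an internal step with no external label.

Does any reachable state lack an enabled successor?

Reach set: {0,1,2,3,4}
  0: a→4  [1 out]
  1: c→3  tau→2  [2 out]
  2: a→4  c→0  [2 out]
  3: ∅  [deadlock]
  4: c→1  tau→2  [2 out]
trace reaching 3: a·c·c

Answer: DEADLOCK at state 3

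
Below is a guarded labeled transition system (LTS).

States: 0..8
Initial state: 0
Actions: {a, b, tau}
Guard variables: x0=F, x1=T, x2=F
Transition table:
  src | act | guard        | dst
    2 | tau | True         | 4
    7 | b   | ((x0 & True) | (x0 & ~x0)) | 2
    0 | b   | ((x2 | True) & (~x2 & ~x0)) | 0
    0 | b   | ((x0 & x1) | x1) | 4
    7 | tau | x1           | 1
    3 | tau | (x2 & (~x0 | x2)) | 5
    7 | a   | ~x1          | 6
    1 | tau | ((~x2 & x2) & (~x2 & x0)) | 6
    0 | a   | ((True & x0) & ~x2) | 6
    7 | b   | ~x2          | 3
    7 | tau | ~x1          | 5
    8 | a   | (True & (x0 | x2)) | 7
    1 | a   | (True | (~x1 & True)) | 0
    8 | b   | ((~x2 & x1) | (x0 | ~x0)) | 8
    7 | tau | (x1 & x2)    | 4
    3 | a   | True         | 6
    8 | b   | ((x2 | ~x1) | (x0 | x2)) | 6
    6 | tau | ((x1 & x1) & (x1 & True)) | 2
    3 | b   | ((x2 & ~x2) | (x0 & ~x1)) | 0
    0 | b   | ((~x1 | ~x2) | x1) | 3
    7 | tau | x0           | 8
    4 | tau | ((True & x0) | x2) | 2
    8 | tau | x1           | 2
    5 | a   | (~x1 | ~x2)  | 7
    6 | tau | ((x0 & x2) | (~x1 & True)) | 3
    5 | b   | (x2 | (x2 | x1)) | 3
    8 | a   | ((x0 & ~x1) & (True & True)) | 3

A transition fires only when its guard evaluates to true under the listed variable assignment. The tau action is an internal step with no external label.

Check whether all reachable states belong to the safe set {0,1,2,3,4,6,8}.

Inv-set: {0,1,2,3,4,6,8}
Reachable = {0,2,3,4,6}
  0: ok
  2: ok
  3: ok
  4: ok
  6: ok

Answer: INVARIANT HOLDS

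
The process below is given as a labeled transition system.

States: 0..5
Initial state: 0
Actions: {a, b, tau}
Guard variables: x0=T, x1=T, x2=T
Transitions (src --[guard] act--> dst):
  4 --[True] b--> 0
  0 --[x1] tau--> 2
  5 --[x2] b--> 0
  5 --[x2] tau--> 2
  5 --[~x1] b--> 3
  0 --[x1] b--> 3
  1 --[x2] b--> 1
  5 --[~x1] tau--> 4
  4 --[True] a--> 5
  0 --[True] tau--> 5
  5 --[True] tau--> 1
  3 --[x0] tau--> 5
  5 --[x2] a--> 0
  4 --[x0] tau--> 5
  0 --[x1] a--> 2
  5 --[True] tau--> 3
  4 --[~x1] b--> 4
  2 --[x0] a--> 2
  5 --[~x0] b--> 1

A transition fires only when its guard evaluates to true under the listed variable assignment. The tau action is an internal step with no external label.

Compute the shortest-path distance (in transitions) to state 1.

BFS to 1:
  Layer 0: {0}
  Layer 1: {2,3,5}
  Layer 2: {1}
1 enters at depth 2; path tau·tau

Answer: 2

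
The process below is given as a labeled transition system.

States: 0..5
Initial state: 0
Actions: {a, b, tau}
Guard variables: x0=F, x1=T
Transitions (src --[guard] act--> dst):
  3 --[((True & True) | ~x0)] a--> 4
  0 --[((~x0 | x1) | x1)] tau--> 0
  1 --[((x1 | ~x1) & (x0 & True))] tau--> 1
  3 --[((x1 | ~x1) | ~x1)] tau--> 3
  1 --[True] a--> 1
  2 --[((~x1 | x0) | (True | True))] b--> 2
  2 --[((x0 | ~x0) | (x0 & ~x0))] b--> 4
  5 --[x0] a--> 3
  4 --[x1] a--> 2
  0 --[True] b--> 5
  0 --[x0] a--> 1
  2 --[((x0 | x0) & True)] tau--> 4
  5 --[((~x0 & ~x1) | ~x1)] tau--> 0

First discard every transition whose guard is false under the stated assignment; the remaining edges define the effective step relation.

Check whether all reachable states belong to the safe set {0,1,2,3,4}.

Answer: INVARIANT VIOLATED at state 5

Trace:
Allowed set {0,1,2,3,4}
Reach set: {0,5}
  0: ok
  5: outside
reach 5 via b — violates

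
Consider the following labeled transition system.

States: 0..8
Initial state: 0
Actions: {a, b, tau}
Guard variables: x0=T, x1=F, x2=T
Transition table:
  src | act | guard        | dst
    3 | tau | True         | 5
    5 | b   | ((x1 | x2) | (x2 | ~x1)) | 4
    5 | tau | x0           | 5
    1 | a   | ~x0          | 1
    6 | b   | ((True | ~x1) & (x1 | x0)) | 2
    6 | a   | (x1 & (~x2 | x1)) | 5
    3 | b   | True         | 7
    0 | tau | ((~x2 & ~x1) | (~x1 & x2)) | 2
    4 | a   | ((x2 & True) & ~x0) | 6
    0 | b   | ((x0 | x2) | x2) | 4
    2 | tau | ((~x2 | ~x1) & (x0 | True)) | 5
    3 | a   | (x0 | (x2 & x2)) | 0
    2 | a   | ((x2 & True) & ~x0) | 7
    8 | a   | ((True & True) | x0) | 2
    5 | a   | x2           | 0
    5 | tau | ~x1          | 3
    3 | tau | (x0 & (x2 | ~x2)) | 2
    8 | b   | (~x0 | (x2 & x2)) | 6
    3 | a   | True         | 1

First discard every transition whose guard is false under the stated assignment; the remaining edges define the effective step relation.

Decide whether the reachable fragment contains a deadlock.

Answer: DEADLOCK at state 1

Working:
Reachable = {0,1,2,3,4,5,7}
  0: b→4  tau→2  [deg 2]
  1: ∅  [no exit]
  2: tau→5  [deg 1]
  3: a→0  a→1  b→7  tau→2  tau→5  [deg 5]
  4: ∅  [no exit]
  5: a→0  b→4  tau→3  tau→5  [deg 4]
  7: ∅  [no exit]
trace reaching 1: tau·tau·tau·a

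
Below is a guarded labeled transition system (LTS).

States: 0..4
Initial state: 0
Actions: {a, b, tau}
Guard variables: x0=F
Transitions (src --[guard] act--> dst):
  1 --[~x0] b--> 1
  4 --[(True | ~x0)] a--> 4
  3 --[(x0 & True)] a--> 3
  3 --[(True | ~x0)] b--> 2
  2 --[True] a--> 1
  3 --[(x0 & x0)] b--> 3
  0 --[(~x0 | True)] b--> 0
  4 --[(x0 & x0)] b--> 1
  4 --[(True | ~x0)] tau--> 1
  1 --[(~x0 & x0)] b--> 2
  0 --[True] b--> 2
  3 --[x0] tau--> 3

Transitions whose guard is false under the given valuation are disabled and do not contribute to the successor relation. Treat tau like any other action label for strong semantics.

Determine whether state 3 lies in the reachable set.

Guard filter leaves 7 enabled edge(s).
Layer 0: {0}
Layer 1: {2}  now seen {0,2}
Layer 2: {1}  now seen {0,1,2}
Reach set: {0,1,2}

Answer: UNREACHABLE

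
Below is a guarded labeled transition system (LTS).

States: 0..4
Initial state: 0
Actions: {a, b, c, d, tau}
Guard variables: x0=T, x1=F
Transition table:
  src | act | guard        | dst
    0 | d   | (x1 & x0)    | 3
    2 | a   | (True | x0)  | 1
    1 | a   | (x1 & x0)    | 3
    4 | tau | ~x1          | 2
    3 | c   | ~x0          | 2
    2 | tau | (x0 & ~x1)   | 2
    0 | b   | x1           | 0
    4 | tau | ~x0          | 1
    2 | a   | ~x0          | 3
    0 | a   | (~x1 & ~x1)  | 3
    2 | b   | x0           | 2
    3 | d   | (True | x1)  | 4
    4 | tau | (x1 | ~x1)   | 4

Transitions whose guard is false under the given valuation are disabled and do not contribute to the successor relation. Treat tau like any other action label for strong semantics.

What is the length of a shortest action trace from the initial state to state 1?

Layered search for 1:
  depth 0: {0}
  depth 1: {3}
  depth 2: {4}
  depth 3: {2}
  depth 4: {1}
first hit 1 at d=4 via a·d·tau·a

Answer: 4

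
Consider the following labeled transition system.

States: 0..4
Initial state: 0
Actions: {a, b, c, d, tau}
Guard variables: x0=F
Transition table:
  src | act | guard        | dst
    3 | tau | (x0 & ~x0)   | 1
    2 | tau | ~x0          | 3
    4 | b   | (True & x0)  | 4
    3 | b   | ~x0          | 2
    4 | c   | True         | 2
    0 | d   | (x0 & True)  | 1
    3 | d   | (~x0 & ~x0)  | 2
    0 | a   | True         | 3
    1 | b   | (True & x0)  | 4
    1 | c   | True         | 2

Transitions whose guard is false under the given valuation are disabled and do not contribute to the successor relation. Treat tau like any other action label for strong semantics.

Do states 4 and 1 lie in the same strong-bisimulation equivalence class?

Answer: BISIMILAR

Trace:
Bisimulation quotient by refinement:
  round 0: {{0,1,2,3,4}}
  round 1: {{0},{1,4},{2},{3}}
stable after 2 split(s): 4 block(s)
4∈{1,4}, 1∈{1,4}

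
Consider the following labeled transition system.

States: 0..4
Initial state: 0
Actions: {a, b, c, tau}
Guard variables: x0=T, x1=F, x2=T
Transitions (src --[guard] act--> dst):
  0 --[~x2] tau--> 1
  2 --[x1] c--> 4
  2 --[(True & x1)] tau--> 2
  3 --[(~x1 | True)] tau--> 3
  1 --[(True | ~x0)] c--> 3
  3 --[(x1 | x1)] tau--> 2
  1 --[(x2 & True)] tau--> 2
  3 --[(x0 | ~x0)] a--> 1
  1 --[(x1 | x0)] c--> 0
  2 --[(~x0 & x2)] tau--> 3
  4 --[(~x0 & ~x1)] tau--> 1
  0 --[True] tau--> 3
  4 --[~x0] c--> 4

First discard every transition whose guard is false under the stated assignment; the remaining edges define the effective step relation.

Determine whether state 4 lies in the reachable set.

6 transition(s) survive guard evaluation.
Layer 0: {0}
Layer 1: {3}  total {0,3}
Layer 2: {1}  total {0,1,3}
Layer 3: {2}  total {0,1,2,3}
Reachable = {0,1,2,3}

Answer: UNREACHABLE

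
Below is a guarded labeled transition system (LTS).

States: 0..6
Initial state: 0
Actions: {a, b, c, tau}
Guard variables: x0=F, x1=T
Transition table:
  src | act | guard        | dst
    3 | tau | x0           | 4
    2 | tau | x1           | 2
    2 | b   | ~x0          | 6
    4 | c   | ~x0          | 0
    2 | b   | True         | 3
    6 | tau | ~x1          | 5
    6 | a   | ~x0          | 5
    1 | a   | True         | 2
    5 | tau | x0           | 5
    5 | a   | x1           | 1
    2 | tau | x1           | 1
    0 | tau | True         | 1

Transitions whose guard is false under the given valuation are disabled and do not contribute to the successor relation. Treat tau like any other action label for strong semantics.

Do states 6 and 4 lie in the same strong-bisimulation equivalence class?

Answer: NOT BISIMILAR

Trace:
Bisimulation quotient by refinement:
  π0 = {{0,1,2,3,4,5,6}}
  π1 = {{0},{1,5,6},{2},{3},{4}}
  π2 = {{0},{1},{2},{3},{4},{5,6}}
  π3 = {{0},{1},{2},{3},{4},{5},{6}}
stable after 4 split(s): 7 block(s)
6∈{6}, 4∈{4}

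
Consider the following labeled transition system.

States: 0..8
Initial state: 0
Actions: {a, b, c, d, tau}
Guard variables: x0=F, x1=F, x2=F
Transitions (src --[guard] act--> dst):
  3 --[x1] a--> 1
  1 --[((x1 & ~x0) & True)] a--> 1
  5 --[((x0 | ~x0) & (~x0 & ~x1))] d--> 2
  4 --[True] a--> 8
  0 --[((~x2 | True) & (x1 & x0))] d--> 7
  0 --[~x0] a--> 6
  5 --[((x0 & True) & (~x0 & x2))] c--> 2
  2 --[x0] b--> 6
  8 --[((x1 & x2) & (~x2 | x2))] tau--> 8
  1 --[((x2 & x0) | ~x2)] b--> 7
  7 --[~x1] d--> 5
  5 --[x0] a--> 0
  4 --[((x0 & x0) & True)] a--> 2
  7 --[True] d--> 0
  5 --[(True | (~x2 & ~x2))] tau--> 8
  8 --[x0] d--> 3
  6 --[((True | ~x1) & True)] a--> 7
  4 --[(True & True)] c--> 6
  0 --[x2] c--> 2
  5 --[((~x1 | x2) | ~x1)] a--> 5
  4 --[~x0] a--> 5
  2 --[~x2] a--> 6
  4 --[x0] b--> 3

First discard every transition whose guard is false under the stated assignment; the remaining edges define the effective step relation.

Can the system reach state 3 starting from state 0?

12 transition(s) survive guard evaluation.
L0 = {0}
L1 = {6}  now seen {0,6}
L2 = {7}  now seen {0,6,7}
L3 = {5}  now seen {0,5,6,7}
L4 = {2,8}  now seen {0,2,5,6,7,8}
Reachable = {0,2,5,6,7,8}

Answer: UNREACHABLE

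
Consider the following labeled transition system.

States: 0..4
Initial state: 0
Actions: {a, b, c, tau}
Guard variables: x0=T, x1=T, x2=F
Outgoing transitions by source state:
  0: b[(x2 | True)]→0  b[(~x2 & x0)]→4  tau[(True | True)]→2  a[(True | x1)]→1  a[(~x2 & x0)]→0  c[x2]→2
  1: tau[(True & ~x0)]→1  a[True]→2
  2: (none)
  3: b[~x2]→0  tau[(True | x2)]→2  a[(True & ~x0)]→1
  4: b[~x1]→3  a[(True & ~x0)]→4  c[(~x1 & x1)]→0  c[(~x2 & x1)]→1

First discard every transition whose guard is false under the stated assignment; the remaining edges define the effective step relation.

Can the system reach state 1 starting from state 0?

After dropping false guards: 9 live edges.
Layer 0: {0}
Layer 1: {1,2,4}  cumulative {0,1,2,4}
Reach set: {0,1,2,4}
Path to 1: a

Answer: REACHABLE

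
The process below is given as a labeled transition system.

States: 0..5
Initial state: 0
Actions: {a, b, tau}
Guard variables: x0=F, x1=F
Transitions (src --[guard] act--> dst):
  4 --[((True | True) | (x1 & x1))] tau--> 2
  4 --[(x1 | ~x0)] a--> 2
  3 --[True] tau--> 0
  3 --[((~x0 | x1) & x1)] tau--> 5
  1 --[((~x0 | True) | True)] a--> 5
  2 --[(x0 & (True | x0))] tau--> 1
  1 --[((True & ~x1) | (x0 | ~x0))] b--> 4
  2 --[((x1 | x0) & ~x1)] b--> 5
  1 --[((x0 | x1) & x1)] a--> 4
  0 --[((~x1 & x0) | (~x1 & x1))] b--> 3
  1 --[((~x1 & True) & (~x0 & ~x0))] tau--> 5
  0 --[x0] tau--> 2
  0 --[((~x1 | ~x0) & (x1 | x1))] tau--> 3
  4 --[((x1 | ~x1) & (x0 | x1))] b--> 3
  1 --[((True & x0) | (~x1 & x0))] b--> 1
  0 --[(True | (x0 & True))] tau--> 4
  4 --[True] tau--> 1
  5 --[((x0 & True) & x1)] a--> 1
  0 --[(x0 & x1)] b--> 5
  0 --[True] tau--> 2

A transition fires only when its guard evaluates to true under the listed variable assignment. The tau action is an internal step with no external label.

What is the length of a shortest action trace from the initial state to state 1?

Answer: 2

Working:
Breadth-first toward 1:
  Layer 0: {0}
  Layer 1: {2,4}
  Layer 2: {1}
1 enters at depth 2; path tau·tau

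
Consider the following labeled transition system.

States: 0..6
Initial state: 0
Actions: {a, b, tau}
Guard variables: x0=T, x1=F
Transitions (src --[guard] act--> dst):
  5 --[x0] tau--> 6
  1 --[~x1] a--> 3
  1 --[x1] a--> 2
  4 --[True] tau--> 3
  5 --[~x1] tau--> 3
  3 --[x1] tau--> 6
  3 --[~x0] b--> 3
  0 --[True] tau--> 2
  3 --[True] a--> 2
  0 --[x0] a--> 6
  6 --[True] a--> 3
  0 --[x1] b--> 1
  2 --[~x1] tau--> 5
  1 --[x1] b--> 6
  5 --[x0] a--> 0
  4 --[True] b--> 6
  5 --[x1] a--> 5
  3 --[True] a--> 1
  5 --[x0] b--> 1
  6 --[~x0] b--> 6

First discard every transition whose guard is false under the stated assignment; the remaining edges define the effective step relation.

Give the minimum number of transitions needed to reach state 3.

Layered search for 3:
  L0 = {0}
  L1 = {2,6}
  L2 = {3,5}
3 enters at depth 2; path a·a

Answer: 2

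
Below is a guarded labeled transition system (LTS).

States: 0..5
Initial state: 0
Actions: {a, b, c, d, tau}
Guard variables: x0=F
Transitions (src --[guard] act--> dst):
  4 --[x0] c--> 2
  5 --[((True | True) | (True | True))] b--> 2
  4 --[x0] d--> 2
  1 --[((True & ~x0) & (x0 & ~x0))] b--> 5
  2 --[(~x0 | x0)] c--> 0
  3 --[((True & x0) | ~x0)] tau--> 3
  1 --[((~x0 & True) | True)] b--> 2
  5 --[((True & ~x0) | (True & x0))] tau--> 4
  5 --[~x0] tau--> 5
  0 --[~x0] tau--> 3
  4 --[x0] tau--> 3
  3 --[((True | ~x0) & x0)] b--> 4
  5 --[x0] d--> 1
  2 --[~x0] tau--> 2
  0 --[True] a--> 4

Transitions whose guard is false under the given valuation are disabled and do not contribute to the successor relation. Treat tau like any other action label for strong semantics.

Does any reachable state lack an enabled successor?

Answer: DEADLOCK at state 4

Trace:
Reach set: {0,3,4}
  0: a→4  tau→3  [2 out]
  3: tau→3  [1 out]
  4: ∅  [STUCK]
trace reaching 4: a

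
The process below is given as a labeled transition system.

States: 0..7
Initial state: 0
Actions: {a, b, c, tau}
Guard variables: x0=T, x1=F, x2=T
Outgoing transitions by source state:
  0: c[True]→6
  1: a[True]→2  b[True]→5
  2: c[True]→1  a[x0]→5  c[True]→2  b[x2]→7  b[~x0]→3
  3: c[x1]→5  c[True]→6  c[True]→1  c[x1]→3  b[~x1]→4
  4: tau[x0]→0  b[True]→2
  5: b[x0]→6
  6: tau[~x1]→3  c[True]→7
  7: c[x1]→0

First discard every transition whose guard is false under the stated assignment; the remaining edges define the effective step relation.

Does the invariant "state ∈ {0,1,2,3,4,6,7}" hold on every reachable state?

Answer: INVARIANT VIOLATED at state 5

Analysis:
Safe = {0,1,2,3,4,6,7}
Reach set: {0,1,2,3,4,5,6,7}
  0: ok
  1: ok
  2: ok
  3: ok
  4: ok
  5: ✗ unsafe
  6: ok
  7: ok
reach 5 via c·tau·c·b — violates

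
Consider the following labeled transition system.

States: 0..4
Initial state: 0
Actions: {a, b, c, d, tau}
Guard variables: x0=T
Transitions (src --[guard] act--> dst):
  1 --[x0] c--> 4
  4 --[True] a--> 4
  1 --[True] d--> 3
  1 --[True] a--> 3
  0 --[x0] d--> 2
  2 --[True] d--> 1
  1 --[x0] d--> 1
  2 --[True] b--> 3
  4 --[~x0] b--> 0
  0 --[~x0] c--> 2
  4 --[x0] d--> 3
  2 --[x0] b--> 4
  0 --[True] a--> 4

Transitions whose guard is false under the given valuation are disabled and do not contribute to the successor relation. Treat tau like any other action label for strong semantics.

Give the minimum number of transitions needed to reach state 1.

Answer: 2

Analysis:
Layered search for 1:
  L0 = {0}
  L1 = {2,4}
  L2 = {1,3}
first hit 1 at d=2 via d·d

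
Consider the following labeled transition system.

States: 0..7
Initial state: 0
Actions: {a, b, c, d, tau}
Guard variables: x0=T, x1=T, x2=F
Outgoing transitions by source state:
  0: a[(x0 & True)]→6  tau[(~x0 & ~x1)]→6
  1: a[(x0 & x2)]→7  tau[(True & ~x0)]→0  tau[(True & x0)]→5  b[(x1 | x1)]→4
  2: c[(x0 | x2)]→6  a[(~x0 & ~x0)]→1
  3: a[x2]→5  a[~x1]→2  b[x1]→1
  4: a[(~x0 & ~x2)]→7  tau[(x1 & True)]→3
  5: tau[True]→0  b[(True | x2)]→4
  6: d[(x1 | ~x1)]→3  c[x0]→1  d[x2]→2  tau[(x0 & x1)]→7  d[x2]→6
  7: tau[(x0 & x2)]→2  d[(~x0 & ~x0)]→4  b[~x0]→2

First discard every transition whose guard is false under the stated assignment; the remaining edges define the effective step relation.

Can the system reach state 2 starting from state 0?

Guard filter leaves 11 enabled edge(s).
depth 0: {0}
depth 1: {6}  now seen {0,6}
depth 2: {1,3,7}  now seen {0,1,3,6,7}
depth 3: {4,5}  now seen {0,1,3,4,5,6,7}
Reachable = {0,1,3,4,5,6,7}

Answer: UNREACHABLE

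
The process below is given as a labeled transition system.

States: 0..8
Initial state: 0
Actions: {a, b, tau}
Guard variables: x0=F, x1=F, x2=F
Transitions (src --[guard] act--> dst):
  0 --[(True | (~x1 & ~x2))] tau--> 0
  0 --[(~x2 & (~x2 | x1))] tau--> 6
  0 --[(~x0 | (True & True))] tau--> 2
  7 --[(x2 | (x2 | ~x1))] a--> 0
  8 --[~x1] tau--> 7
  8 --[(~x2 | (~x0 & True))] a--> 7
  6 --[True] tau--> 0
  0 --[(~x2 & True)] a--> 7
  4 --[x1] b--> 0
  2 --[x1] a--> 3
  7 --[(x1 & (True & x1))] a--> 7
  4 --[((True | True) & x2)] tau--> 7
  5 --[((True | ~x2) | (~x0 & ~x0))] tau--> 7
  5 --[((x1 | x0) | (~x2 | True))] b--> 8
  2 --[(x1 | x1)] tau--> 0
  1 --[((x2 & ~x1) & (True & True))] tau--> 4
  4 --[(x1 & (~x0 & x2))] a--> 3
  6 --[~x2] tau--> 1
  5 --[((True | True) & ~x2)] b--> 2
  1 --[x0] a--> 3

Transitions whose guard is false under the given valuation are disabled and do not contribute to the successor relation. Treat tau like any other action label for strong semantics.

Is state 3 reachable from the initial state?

After dropping false guards: 12 live edges.
Layer 0: {0}
Layer 1: {2,6,7}  cumulative {0,2,6,7}
Layer 2: {1}  cumulative {0,1,2,6,7}
Reachable = {0,1,2,6,7}

Answer: UNREACHABLE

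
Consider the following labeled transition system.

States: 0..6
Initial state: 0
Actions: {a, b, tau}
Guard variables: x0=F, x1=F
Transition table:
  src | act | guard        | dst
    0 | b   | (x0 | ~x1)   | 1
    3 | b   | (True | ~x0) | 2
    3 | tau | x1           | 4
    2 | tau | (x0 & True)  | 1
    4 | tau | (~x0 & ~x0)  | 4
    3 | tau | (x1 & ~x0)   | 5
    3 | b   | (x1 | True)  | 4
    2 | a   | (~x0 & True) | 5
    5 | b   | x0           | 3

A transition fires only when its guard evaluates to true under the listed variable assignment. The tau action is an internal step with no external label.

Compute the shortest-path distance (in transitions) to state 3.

Answer: UNREACHABLE

Analysis:
BFS to 3:
  depth 0: {0}
  depth 1: {1}
3 never appears.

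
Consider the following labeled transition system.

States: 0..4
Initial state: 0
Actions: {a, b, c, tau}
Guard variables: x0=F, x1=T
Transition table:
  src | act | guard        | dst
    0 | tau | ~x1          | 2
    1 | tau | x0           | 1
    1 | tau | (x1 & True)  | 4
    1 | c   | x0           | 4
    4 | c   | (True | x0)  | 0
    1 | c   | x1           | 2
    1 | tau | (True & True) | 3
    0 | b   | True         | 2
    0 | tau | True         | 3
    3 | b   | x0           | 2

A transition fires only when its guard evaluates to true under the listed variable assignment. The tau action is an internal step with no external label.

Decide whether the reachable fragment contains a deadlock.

Answer: DEADLOCK at state 2

Analysis:
Reachable = {0,2,3}
  0: b→2  tau→3  [2 out]
  2: ∅  [STUCK]
  3: ∅  [STUCK]
witness 2: b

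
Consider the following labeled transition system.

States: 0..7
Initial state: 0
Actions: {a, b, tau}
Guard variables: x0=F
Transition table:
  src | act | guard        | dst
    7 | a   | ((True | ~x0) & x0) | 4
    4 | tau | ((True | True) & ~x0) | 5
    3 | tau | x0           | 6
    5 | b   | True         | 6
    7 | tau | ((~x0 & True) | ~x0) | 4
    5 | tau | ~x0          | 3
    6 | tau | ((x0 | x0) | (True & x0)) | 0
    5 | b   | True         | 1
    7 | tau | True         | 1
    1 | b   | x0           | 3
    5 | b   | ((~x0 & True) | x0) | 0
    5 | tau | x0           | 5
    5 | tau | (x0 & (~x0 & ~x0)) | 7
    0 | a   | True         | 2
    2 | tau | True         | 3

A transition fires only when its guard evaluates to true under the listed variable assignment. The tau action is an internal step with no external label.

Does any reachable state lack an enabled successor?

Answer: DEADLOCK at state 3

Analysis:
R = {0,2,3}
  0: a→2  [1 exit(s)]
  2: tau→3  [1 exit(s)]
  3: ∅  [no exit]
Path to 3: a·tau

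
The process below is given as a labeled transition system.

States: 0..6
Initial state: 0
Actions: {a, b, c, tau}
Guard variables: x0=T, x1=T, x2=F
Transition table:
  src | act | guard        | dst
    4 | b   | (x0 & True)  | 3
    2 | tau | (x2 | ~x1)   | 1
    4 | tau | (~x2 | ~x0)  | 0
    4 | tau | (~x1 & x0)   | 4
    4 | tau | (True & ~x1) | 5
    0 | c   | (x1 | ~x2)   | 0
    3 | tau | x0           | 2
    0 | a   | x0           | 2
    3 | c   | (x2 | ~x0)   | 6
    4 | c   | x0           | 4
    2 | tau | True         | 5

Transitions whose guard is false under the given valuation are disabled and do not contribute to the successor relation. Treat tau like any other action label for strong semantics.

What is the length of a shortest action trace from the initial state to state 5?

Answer: 2

Working:
Breadth-first toward 5:
  Layer 0: {0}
  Layer 1: {2}
  Layer 2: {5}
5 enters at depth 2; path a·tau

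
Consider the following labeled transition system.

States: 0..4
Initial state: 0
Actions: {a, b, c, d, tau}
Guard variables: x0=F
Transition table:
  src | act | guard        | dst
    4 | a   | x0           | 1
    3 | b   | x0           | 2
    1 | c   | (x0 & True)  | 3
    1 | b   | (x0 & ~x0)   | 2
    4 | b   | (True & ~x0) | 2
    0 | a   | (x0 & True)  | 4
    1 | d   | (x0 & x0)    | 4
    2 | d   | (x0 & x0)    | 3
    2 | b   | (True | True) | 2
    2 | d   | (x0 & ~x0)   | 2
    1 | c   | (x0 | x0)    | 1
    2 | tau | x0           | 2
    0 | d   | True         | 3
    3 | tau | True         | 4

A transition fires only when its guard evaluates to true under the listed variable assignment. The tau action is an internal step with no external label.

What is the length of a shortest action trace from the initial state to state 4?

Layered search for 4:
  L0 = {0}
  L1 = {3}
  L2 = {4}
4 enters at depth 2; path d·tau

Answer: 2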